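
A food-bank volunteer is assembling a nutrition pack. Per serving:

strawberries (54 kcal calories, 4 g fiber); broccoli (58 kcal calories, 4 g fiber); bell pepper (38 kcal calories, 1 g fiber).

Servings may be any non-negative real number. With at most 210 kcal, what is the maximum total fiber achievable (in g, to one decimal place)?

15.6 g

Fiber per kcal: strawberries 0.07407, broccoli 0.06897, bell pepper 0.02632.
With no serving limits, spend the whole calories allowance on strawberries: 210 kcal / 54 kcal × 4 g = 15.6 g.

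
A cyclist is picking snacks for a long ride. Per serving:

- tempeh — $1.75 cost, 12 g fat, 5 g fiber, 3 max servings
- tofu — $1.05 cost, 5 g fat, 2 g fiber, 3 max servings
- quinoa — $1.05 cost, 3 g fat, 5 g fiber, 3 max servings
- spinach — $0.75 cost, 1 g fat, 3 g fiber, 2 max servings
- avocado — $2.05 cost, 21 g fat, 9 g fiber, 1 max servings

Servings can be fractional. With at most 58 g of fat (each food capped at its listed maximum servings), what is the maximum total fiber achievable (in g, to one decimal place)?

Fiber per g fat: spinach 3, quinoa 1.667, avocado 0.4286, tempeh 0.4167, tofu 0.4.
Take 2 servings of spinach: uses 2 g fat, +6.0 g fiber (running total 6.0 g).
Take 3 servings of quinoa: uses 9 g fat, +15.0 g fiber (running total 21.0 g).
Take 1 serving of avocado: uses 21 g fat, +9.0 g fiber (running total 30.0 g).
Take 2.167 servings of tempeh: uses 26 g fat, +10.8 g fiber (running total 40.8 g).
Filling greedily by fiber-per-g fat is optimal for one linear limit, giving 40.8 g.

40.8 g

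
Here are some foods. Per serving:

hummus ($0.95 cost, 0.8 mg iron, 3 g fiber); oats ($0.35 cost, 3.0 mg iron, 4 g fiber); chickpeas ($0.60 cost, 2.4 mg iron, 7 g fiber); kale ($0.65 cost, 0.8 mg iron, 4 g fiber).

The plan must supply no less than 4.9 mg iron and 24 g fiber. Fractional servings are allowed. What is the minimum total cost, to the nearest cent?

For a min-cost LP with two ≥-constraints, a basic feasible solution has at most two positive variables.
hummus only: max(4.9/0.8, 24/3) = 8 servings → $7.60.
oats only: max(4.9/3.0, 24/4) = 6 servings → $2.10.
chickpeas only: max(4.9/2.4, 24/7) = 3.429 servings → $2.06.
kale only: max(4.9/0.8, 24/4) = 6.125 servings → $3.98.
hummus + oats with both targets exact would need a negative amount; discard.
hummus + chickpeas: the both-tight solution has a negative serving — not a feasible corner.
hummus + kale with both tight: 0.5 servings and 5.625 servings → $4.13.
oats + chickpeas with both targets exact would need a negative amount; discard.
oats + kale with both tight: 0.04545 servings and 5.955 servings → $3.89.
chickpeas + kale with both tight: 0.1 servings and 5.825 servings → $3.85.
The minimum over all feasible corners is $2.06.

$2.06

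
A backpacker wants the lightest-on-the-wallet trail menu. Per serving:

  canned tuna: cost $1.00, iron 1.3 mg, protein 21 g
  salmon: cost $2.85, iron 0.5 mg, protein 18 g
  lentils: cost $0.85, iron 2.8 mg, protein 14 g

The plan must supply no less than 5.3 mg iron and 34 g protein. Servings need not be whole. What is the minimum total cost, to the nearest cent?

canned tuna only: max(5.3/1.3, 34/21) = 4.077 servings → $4.08.
salmon only: max(5.3/0.5, 34/18) = 10.6 servings → $30.21.
lentils only: max(5.3/2.8, 34/14) = 2.429 servings → $2.06.
canned tuna + salmon: the both-tight solution has a negative serving — not a feasible corner.
canned tuna + lentils with both tight: 0.5172 servings and 1.653 servings → $1.92.
salmon + lentils with both tight: 0.4839 servings and 1.806 servings → $2.91.
Cheapest feasible corner: $1.92.

$1.92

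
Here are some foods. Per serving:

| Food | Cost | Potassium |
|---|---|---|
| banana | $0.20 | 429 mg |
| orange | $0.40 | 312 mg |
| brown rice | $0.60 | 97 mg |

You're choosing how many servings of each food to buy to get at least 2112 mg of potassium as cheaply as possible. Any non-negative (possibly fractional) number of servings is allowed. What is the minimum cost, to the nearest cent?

$0.98

Cost per mg of potassium: banana $0.0005, orange $0.0013, brown rice $0.0062.
With no serving limits, use only banana: 2112 mg / 429 mg = 4.923 servings × $0.20 = $0.98.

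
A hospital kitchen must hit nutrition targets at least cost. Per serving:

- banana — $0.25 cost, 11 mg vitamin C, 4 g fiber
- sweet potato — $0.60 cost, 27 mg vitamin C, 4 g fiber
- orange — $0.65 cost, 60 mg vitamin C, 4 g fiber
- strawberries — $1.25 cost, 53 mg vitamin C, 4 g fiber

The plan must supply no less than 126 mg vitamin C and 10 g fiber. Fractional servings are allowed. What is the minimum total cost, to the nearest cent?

Compare the cost at each extreme point of the feasible region.
banana only: max(126/11, 10/4) = 11.45 servings → $2.86.
sweet potato only: max(126/27, 10/4) = 4.667 servings → $2.80.
orange only: max(126/60, 10/4) = 2.5 servings → $1.62.
strawberries only: max(126/53, 10/4) = 2.5 servings → $3.12.
banana + sweet potato: the both-tight solution has a negative serving — not a feasible corner.
banana + orange with both tight: 0.4898 servings and 2.01 servings → $1.43.
banana + strawberries with both tight: 0.1548 servings and 2.345 servings → $2.97.
sweet potato + orange with both tight: 0.7273 servings and 1.773 servings → $1.59.
sweet potato + strawberries with both tight: 0.25 servings and 2.25 servings → $2.96.
orange + strawberries: intersection lies outside the first quadrant.
The minimum over all feasible corners is $1.43.

$1.43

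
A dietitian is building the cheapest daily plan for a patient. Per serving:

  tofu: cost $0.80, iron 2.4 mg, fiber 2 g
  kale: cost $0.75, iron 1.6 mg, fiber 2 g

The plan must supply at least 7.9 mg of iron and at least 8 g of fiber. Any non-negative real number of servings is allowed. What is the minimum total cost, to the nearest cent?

Minimising a linear cost over {iron ≥ 7.9, fiber ≥ 8, servings ≥ 0} — the optimum is at a vertex, using one or two foods.
tofu only: max(7.9/2.4, 8/2) = 4 servings → $3.20.
kale only: max(7.9/1.6, 8/2) = 4.938 servings → $3.70.
tofu + kale with both tight: 1.875 servings and 2.125 servings → $3.09.
So the least-cost plan costs $3.09.

$3.09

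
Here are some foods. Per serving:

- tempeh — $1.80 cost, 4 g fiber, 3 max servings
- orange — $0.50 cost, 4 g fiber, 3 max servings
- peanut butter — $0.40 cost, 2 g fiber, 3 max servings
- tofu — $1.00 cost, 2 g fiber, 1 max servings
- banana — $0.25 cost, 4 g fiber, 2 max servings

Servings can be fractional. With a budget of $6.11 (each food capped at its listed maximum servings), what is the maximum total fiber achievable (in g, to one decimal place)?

32.5 g

Fiber per dollar: banana 16, orange 8, peanut butter 5, tempeh 2.222, tofu 2.
Take 2 servings of banana: spends $0.50, +8.0 g fiber (running total 8.0 g).
Take 3 servings of orange: spends $1.50, +12.0 g fiber (running total 20.0 g).
Take 3 servings of peanut butter: spends $1.20, +6.0 g fiber (running total 26.0 g).
Take 1.617 servings of tempeh: spends $2.91, +6.5 g fiber (running total 32.5 g).
Filling greedily by fiber-per-dollar is optimal for one linear limit, giving 32.5 g.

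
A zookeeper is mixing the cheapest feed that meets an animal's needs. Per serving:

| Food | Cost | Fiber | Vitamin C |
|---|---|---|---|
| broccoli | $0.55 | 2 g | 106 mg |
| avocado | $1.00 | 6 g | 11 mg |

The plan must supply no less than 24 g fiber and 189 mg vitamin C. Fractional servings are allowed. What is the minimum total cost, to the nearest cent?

$4.31

At the optimum either one food covers both requirements or two foods hit both targets exactly; no other combination can be cheaper.
broccoli only: max(24/2, 189/106) = 12 servings → $6.60.
avocado only: max(24/6, 189/11) = 17.18 servings → $17.18.
broccoli + avocado with both tight: 1.417 servings and 3.528 servings → $4.31.
The minimum over all feasible corners is $4.31.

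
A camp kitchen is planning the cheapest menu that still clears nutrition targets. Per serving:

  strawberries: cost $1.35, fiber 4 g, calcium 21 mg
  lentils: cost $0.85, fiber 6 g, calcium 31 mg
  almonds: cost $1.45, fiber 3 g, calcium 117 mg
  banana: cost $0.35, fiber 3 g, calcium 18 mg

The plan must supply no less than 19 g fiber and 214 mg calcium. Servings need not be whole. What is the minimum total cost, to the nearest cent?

Compare the cost at each extreme point of the feasible region.
strawberries only: max(19/4, 214/21) = 10.19 servings → $13.76.
lentils only: max(19/6, 214/31) = 6.903 servings → $5.87.
almonds only: max(19/3, 214/117) = 6.333 servings → $9.18.
banana only: max(19/3, 214/18) = 11.89 servings → $4.16.
strawberries + lentils: the both-tight solution has a negative serving — not a feasible corner.
strawberries + almonds with both tight: 3.904 servings and 1.128 servings → $6.91.
strawberries + banana: the both-tight solution has a negative serving — not a feasible corner.
lentils + almonds with both tight: 2.596 servings and 1.141 servings → $3.86.
lentils + banana: intersection lies outside the first quadrant.
almonds + banana with both tight: 1.01 servings and 5.323 servings → $3.33.
Cheapest feasible corner: $3.33.

$3.33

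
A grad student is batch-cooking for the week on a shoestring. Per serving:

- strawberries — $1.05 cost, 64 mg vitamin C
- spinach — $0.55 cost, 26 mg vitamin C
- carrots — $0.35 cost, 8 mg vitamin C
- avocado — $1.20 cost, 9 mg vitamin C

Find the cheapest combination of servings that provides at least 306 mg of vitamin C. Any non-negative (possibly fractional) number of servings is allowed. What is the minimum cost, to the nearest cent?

Cost per mg of vitamin C: strawberries $0.0164, spinach $0.0212, carrots $0.0437, avocado $0.1333.
With no serving limits, use only strawberries: 306 mg / 64 mg = 4.781 servings × $1.05 = $5.02.

$5.02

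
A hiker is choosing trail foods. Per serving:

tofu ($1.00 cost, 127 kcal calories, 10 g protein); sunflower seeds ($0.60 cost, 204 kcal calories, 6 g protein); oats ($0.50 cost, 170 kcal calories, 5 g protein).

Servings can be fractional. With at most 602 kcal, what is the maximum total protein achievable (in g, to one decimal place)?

47.4 g

Protein per kcal: tofu 0.07874, sunflower seeds 0.02941, oats 0.02941.
With no serving limits, spend the whole calories allowance on tofu: 602 kcal / 127 kcal × 10 g = 47.4 g.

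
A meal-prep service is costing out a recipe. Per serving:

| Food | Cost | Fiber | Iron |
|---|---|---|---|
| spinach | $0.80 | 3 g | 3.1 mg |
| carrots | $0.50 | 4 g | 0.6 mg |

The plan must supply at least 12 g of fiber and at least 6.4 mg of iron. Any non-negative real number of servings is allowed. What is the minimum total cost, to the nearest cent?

$2.24

An LP optimum is at a vertex; with two nutrient constraints at most two foods are used. Check each candidate.
spinach only: max(12/3, 6.4/3.1) = 4 servings → $3.20.
carrots only: max(12/4, 6.4/0.6) = 10.67 servings → $5.33.
spinach + carrots with both tight: 1.736 servings and 1.698 servings → $2.24.
Cheapest feasible corner: $2.24.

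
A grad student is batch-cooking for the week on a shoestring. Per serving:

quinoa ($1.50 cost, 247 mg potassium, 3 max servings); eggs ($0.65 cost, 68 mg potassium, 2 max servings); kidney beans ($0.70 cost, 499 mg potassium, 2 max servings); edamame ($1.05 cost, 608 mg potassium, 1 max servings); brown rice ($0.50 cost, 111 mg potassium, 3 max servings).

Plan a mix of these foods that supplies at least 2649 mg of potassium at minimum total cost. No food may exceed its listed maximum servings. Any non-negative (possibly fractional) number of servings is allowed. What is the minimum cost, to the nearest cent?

$8.26

Cost per mg of potassium: kidney beans $0.0014, edamame $0.0017, brown rice $0.0045, quinoa $0.0061, eggs $0.0096.
Take 2 servings of kidney beans: +998.0 mg potassium for $1.40 (total $1.40, still need 1651.0 mg).
Take 1 serving of edamame: +608.0 mg potassium for $1.05 (total $2.45, still need 1043.0 mg).
Take 3 servings of brown rice: +333.0 mg potassium for $1.50 (total $3.95, still need 710.0 mg).
Take 2.874 servings of quinoa: +710.0 mg potassium for $4.31 (total $8.26, still need 0.0 mg).
Greedy by cheapest-per-mg is optimal for a single linear constraint, so the minimum cost is $8.26.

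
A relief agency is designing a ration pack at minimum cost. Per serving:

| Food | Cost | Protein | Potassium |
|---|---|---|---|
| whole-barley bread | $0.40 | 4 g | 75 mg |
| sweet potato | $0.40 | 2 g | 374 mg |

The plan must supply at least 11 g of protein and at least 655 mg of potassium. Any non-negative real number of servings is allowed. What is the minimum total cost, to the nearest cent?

$1.37

This is a tiny linear program; its minimum lies at a vertex of the feasible set. List the vertices and price them.
whole-barley bread only: max(11/4, 655/75) = 8.733 servings → $3.49.
sweet potato only: max(11/2, 655/374) = 5.5 servings → $2.20.
whole-barley bread + sweet potato with both tight: 2.083 servings and 1.334 servings → $1.37.
So the least-cost plan costs $1.37.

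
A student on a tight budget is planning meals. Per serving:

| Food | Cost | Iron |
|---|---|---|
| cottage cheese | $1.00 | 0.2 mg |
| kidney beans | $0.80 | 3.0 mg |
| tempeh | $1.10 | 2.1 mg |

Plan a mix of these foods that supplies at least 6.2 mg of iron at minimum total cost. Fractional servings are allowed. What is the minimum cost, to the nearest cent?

$1.65

Cost per mg of iron: kidney beans $0.2667, tempeh $0.5238, cottage cheese $5.0000.
With no serving limits, use only kidney beans: 6.2 mg / 3.0 mg = 2.067 servings × $0.80 = $1.65.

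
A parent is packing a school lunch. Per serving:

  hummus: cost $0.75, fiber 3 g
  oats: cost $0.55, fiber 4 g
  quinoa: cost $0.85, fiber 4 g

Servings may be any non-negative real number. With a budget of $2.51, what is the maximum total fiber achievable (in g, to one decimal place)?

Fiber per dollar: oats 7.273, quinoa 4.706, hummus 4.
With no serving limits, spend the whole cost allowance on oats: $2.51 / $0.55 × 4 g = 18.3 g.

18.3 g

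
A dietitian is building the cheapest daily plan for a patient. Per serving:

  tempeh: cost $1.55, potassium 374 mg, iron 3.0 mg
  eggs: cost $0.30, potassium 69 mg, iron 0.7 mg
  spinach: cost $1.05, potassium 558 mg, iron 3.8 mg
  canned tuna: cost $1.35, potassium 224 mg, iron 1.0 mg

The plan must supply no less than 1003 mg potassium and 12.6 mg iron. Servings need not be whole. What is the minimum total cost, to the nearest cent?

$3.48

tempeh only: max(1003/374, 12.6/3.0) = 4.2 servings → $6.51.
eggs only: max(1003/69, 12.6/0.7) = 18 servings → $5.40.
spinach only: max(1003/558, 12.6/3.8) = 3.316 servings → $3.48.
canned tuna only: max(1003/224, 12.6/1.0) = 12.6 servings → $17.01.
tempeh + eggs with both targets exact would need a negative amount; discard.
tempeh + spinach with both targets exact would need a negative amount; discard.
tempeh + canned tuna with both targets exact would need a negative amount; discard.
eggs + spinach with both targets exact would need a negative amount; discard.
eggs + canned tuna: intersection lies outside the first quadrant.
spinach + canned tuna: the both-tight solution has a negative serving — not a feasible corner.
The minimum over all feasible corners is $3.48.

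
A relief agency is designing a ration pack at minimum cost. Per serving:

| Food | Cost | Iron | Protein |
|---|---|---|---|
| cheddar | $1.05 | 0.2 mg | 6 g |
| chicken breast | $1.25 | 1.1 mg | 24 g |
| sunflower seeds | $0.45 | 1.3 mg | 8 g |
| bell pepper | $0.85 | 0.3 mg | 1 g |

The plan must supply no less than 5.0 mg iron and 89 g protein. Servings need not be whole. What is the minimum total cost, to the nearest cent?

Minimising a linear cost over {iron ≥ 5.0, protein ≥ 89, servings ≥ 0} — the optimum is at a vertex, using one or two foods.
cheddar only: max(5.0/0.2, 89/6) = 25 servings → $26.25.
chicken breast only: max(5.0/1.1, 89/24) = 4.545 servings → $5.68.
sunflower seeds only: max(5.0/1.3, 89/8) = 11.12 servings → $5.01.
bell pepper only: max(5.0/0.3, 89/1) = 89 servings → $75.65.
cheddar + chicken breast with both targets exact would need a negative amount; discard.
cheddar + sunflower seeds with both tight: 12.21 servings and 1.968 servings → $13.71.
cheddar + bell pepper with both tight: 13.56 servings and 7.625 servings → $20.72.
chicken breast + sunflower seeds with both tight: 3.379 servings and 0.9866 servings → $4.67.
chicken breast + bell pepper with both tight: 3.557 servings and 3.623 servings → $7.53.
sunflower seeds + bell pepper: intersection lies outside the first quadrant.
The minimum over all feasible corners is $4.67.

$4.67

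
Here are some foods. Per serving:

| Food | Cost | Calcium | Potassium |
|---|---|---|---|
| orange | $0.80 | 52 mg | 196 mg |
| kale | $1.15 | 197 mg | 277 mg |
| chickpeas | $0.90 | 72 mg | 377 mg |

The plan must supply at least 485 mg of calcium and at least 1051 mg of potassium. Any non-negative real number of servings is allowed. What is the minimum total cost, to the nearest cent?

orange only: max(485/52, 1051/196) = 9.327 servings → $7.46.
kale only: max(485/197, 1051/277) = 3.794 servings → $4.36.
chickpeas only: max(485/72, 1051/377) = 6.736 servings → $6.06.
orange + kale with both tight: 3.003 servings and 1.669 servings → $4.32.
orange + chickpeas: the both-tight solution has a negative serving — not a feasible corner.
kale + chickpeas with both tight: 1.973 servings and 1.338 servings → $3.47.
Cheapest feasible corner: $3.47.

$3.47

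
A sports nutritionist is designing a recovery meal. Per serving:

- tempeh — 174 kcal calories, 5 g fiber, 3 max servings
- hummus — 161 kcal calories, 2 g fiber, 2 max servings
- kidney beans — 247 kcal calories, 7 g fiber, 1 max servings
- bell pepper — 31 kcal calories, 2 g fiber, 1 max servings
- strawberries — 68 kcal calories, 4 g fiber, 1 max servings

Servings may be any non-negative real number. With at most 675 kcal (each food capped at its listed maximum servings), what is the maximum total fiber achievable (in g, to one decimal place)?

22.5 g

Fiber per kcal: bell pepper 0.06452, strawberries 0.05882, tempeh 0.02874, kidney beans 0.02834, hummus 0.01242.
Take 1 serving of bell pepper: uses 31 kcal, +2.0 g fiber (running total 2.0 g).
Take 1 serving of strawberries: uses 68 kcal, +4.0 g fiber (running total 6.0 g).
Take 3 servings of tempeh: uses 522 kcal, +15.0 g fiber (running total 21.0 g).
Take 0.2186 servings of kidney beans: uses 54 kcal, +1.5 g fiber (running total 22.5 g).
Greedy by best ratio exhausts the calories allowance optimally: 22.5 g.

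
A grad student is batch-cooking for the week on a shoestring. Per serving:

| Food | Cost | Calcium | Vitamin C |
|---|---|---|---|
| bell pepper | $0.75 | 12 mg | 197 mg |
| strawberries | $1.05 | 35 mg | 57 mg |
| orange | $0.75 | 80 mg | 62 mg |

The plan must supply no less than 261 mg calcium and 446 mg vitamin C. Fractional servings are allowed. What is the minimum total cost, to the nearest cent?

A basic optimal solution has at most two foods positive. Try each food alone and each pair with both targets met exactly.
bell pepper only: max(261/12, 446/197) = 21.75 servings → $16.31.
strawberries only: max(261/35, 446/57) = 7.825 servings → $8.22.
orange only: max(261/80, 446/62) = 7.194 servings → $5.40.
bell pepper + strawberries with both tight: 0.118 servings and 7.417 servings → $7.88.
bell pepper + orange with both tight: 1.298 servings and 3.068 servings → $3.27.
strawberries + orange: intersection lies outside the first quadrant.
The minimum over all feasible corners is $3.27.

$3.27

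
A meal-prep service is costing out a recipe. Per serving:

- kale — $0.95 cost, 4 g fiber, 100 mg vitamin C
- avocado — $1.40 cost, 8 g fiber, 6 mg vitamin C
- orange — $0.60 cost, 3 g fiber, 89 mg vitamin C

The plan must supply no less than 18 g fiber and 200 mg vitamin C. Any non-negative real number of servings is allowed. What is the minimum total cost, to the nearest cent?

Compare the cost at each extreme point of the feasible region.
kale only: max(18/4, 200/100) = 4.5 servings → $4.28.
avocado only: max(18/8, 200/6) = 33.33 servings → $46.67.
orange only: max(18/3, 200/89) = 6 servings → $3.60.
kale + avocado with both tight: 1.923 servings and 1.289 servings → $3.63.
kale + orange: intersection lies outside the first quadrant.
avocado + orange with both tight: 1.444 servings and 2.15 servings → $3.31.
So the least-cost plan costs $3.31.

$3.31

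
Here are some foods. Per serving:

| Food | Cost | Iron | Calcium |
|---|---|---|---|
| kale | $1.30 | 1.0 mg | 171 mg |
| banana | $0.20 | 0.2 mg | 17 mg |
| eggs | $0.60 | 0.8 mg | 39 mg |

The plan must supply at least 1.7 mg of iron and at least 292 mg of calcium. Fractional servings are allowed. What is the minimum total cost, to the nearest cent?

For a min-cost LP with two ≥-constraints, a basic feasible solution has at most two positive variables.
kale only: max(1.7/1.0, 292/171) = 1.708 servings → $2.22.
banana only: max(1.7/0.2, 292/17) = 17.18 servings → $3.44.
eggs only: max(1.7/0.8, 292/39) = 7.487 servings → $4.49.
kale + banana with both targets exact would need a negative amount; discard.
kale + eggs: the both-tight solution has a negative serving — not a feasible corner.
banana + eggs with both targets exact would need a negative amount; discard.
Cheapest feasible corner: $2.22.

$2.22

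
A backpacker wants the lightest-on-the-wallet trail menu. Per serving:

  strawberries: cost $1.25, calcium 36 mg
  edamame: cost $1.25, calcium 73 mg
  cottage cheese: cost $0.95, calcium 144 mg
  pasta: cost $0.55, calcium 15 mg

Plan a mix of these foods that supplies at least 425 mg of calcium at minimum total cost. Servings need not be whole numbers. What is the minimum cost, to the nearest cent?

Cost per mg of calcium: cottage cheese $0.0066, edamame $0.0171, strawberries $0.0347, pasta $0.0367.
With no serving limits, use only cottage cheese: 425 mg / 144 mg = 2.951 servings × $0.95 = $2.80.

$2.80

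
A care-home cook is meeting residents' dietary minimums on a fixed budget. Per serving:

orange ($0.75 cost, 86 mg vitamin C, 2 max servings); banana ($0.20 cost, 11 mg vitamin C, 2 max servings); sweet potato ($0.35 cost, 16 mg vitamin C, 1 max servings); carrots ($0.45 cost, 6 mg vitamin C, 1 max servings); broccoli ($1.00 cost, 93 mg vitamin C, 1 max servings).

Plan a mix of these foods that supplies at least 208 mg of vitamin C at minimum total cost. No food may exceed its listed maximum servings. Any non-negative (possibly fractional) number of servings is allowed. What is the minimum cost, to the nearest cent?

Cost per mg of vitamin C: orange $0.0087, broccoli $0.0108, banana $0.0182, sweet potato $0.0219, carrots $0.0750.
Take 2 servings of orange: +172.0 mg vitamin C for $1.50 (total $1.50, still need 36.0 mg).
Take 0.3871 servings of broccoli: +36.0 mg vitamin C for $0.39 (total $1.89, still need 0.0 mg).
Filling from the cheapest source first is optimal under one linear minimum: $1.89.

$1.89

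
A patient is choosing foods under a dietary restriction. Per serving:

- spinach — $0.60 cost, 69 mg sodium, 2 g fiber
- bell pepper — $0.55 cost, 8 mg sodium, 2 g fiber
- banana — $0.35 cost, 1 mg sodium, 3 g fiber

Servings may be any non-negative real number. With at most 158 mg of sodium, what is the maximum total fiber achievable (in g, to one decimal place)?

474.0 g

Fiber per mg sodium: banana 3, bell pepper 0.25, spinach 0.02899.
With no serving limits, spend the whole sodium allowance on banana: 158 mg / 1 mg × 3 g = 474.0 g.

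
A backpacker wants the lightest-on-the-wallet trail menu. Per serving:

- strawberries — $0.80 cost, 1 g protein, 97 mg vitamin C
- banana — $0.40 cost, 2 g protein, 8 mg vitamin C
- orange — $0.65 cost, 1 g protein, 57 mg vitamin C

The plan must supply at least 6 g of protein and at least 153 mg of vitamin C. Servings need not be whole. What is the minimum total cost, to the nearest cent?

$2.03

Two binding constraints pin down two serving amounts, so the optimal mix uses at most two foods. The candidates are each food alone (scaled to the tighter of protein/vitamin C) and each pair with both constraints tight.
strawberries only: max(6/1, 153/97) = 6 servings → $4.80.
banana only: max(6/2, 153/8) = 19.12 servings → $7.65.
orange only: max(6/1, 153/57) = 6 servings → $3.90.
strawberries + banana with both tight: 1.387 servings and 2.306 servings → $2.03.
strawberries + orange: intersection lies outside the first quadrant.
banana + orange with both tight: 1.783 servings and 2.434 servings → $2.30.
The minimum over all feasible corners is $2.03.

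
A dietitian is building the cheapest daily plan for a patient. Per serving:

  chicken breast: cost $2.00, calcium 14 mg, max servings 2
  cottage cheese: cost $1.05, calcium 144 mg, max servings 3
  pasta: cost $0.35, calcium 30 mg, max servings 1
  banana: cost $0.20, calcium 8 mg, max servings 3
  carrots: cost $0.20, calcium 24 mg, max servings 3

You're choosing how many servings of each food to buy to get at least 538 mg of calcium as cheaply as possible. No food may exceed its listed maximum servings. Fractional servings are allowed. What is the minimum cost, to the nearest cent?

Cost per mg of calcium: cottage cheese $0.0073, carrots $0.0083, pasta $0.0117, banana $0.0250, chicken breast $0.1429.
Take 3 servings of cottage cheese: +432.0 mg calcium for $3.15 (total $3.15, still need 106.0 mg).
Take 3 servings of carrots: +72.0 mg calcium for $0.60 (total $3.75, still need 34.0 mg).
Take 1 serving of pasta: +30.0 mg calcium for $0.35 (total $4.10, still need 4.0 mg).
Take 0.5 servings of banana: +4.0 mg calcium for $0.10 (total $4.20, still need 0.0 mg).
Greedy by cheapest-per-mg is optimal for a single linear constraint, so the minimum cost is $4.20.

$4.20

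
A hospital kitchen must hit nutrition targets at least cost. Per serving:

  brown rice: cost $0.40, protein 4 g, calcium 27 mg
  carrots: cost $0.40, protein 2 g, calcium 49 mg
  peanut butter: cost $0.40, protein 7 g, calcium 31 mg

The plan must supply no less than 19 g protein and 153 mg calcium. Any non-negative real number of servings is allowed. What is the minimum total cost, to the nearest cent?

$1.58

This is a tiny linear program; its minimum lies at a vertex of the feasible set. List the vertices and price them.
brown rice only: max(19/4, 153/27) = 5.667 servings → $2.27.
carrots only: max(19/2, 153/49) = 9.5 servings → $3.80.
peanut butter only: max(19/7, 153/31) = 4.935 servings → $1.97.
brown rice + carrots with both tight: 4.401 servings and 0.6972 servings → $2.04.
brown rice + peanut butter with both targets exact would need a negative amount; discard.
carrots + peanut butter with both tight: 1.715 servings and 2.224 servings → $1.58.
So the least-cost plan costs $1.58.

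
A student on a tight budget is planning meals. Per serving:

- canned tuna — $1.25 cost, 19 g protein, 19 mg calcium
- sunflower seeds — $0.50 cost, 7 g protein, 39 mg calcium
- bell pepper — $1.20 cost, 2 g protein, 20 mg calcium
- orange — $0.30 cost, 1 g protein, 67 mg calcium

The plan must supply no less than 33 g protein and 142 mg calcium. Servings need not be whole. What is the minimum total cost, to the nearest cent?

Check every corner: each single food scaled to meet both minima, and each pair solved so both constraints bind.
canned tuna only: max(33/19, 142/19) = 7.474 servings → $9.34.
sunflower seeds only: max(33/7, 142/39) = 4.714 servings → $2.36.
bell pepper only: max(33/2, 142/20) = 16.5 servings → $19.80.
orange only: max(33/1, 142/67) = 33 servings → $9.90.
canned tuna + sunflower seeds with both tight: 0.4819 servings and 3.406 servings → $2.31.
canned tuna + bell pepper with both tight: 1.099 servings and 6.056 servings → $8.64.
canned tuna + orange with both tight: 1.65 servings and 1.652 servings → $2.56.
sunflower seeds + bell pepper: the both-tight solution has a negative serving — not a feasible corner.
sunflower seeds + orange: the both-tight solution has a negative serving — not a feasible corner.
bell pepper + orange: intersection lies outside the first quadrant.
The minimum over all feasible corners is $2.31.

$2.31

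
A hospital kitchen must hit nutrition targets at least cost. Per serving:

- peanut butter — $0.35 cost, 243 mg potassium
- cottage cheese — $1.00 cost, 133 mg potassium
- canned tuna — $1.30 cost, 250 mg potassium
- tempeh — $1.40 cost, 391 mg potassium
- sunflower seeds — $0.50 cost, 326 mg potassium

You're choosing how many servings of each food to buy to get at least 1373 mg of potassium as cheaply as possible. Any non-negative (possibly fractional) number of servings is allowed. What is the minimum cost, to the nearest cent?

$1.98

Cost per mg of potassium: peanut butter $0.0014, sunflower seeds $0.0015, tempeh $0.0036, canned tuna $0.0052, cottage cheese $0.0075.
With no serving limits, use only peanut butter: 1373 mg / 243 mg = 5.65 servings × $0.35 = $1.98.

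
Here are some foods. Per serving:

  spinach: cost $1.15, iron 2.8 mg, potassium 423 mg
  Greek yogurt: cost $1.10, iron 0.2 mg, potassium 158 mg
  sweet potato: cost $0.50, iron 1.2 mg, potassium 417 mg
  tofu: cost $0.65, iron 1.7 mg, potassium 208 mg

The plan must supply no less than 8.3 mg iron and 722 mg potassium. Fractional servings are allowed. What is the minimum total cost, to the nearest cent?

$3.17

Compare the cost at each extreme point of the feasible region.
spinach only: max(8.3/2.8, 722/423) = 2.964 servings → $3.41.
Greek yogurt only: max(8.3/0.2, 722/158) = 41.5 servings → $45.65.
sweet potato only: max(8.3/1.2, 722/417) = 6.917 servings → $3.46.
tofu only: max(8.3/1.7, 722/208) = 4.882 servings → $3.17.
spinach + Greek yogurt with both targets exact would need a negative amount; discard.
spinach + sweet potato: intersection lies outside the first quadrant.
spinach + tofu: the both-tight solution has a negative serving — not a feasible corner.
Greek yogurt + sweet potato: the both-tight solution has a negative serving — not a feasible corner.
Greek yogurt + tofu with both targets exact would need a negative amount; discard.
sweet potato + tofu with both targets exact would need a negative amount; discard.
Cheapest feasible corner: $3.17.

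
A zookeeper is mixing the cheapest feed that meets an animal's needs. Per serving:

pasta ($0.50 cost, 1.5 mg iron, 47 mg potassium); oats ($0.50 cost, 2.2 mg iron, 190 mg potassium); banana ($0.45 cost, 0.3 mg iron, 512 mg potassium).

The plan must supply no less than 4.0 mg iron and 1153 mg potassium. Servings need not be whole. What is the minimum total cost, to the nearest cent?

pasta only: max(4.0/1.5, 1153/47) = 24.53 servings → $12.27.
oats only: max(4.0/2.2, 1153/190) = 6.068 servings → $3.03.
banana only: max(4.0/0.3, 1153/512) = 13.33 servings → $6.00.
pasta + oats: the both-tight solution has a negative serving — not a feasible corner.
pasta + banana with both tight: 2.258 servings and 2.045 servings → $2.05.
oats + banana with both tight: 1.592 servings and 1.661 servings → $1.54.
So the least-cost plan costs $1.54.

$1.54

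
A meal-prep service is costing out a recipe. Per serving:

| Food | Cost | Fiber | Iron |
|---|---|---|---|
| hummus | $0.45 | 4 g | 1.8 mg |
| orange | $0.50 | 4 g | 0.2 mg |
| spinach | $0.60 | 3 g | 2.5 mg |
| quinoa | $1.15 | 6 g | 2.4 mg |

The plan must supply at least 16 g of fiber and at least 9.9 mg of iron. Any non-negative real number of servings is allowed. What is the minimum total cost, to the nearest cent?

hummus only: max(16/4, 9.9/1.8) = 5.5 servings → $2.48.
orange only: max(16/4, 9.9/0.2) = 49.5 servings → $24.75.
spinach only: max(16/3, 9.9/2.5) = 5.333 servings → $3.20.
quinoa only: max(16/6, 9.9/2.4) = 4.125 servings → $4.74.
hummus + orange: intersection lies outside the first quadrant.
hummus + spinach with both tight: 2.239 servings and 2.348 servings → $2.42.
hummus + quinoa: the both-tight solution has a negative serving — not a feasible corner.
orange + spinach with both tight: 1.096 servings and 3.872 servings → $2.87.
orange + quinoa with both targets exact would need a negative amount; discard.
spinach + quinoa with both tight: 2.692 servings and 1.321 servings → $3.13.
Cheapest feasible corner: $2.42.

$2.42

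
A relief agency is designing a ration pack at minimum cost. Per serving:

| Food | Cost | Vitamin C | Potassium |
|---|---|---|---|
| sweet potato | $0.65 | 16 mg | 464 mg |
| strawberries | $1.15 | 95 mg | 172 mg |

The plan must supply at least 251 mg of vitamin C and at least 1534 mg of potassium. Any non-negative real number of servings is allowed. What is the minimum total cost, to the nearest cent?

$4.17

A basic optimal solution has at most two foods positive. Try each food alone and each pair with both targets met exactly.
sweet potato only: max(251/16, 1534/464) = 15.69 servings → $10.20.
strawberries only: max(251/95, 1534/172) = 8.919 servings → $10.26.
sweet potato + strawberries with both tight: 2.482 servings and 2.224 servings → $4.17.
So the least-cost plan costs $4.17.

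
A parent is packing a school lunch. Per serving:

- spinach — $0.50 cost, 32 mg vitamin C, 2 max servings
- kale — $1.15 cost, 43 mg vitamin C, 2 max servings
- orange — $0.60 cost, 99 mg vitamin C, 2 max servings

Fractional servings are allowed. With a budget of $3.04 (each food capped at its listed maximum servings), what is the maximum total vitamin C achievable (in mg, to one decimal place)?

293.4 mg

Vitamin C per dollar: orange 165, spinach 64, kale 37.39.
Take 2 servings of orange: spends $1.20, +198.0 mg vitamin C (running total 198.0 mg).
Take 2 servings of spinach: spends $1.00, +64.0 mg vitamin C (running total 262.0 mg).
Take 0.7304 servings of kale: spends $0.84, +31.4 mg vitamin C (running total 293.4 mg).
Greedy by best ratio exhausts the cost allowance optimally: 293.4 mg.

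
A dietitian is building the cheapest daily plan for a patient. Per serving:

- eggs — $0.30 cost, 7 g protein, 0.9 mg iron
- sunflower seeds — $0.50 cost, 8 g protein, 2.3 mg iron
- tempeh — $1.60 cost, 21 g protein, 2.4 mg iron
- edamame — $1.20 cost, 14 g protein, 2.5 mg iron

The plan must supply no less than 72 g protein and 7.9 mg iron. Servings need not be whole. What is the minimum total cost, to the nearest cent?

Minimising a linear cost over {protein ≥ 72, iron ≥ 7.9, servings ≥ 0} — the optimum is at a vertex, using one or two foods.
eggs only: max(72/7, 7.9/0.9) = 10.29 servings → $3.09.
sunflower seeds only: max(72/8, 7.9/2.3) = 9 servings → $4.50.
tempeh only: max(72/21, 7.9/2.4) = 3.429 servings → $5.49.
edamame only: max(72/14, 7.9/2.5) = 5.143 servings → $6.17.
eggs + sunflower seeds: the both-tight solution has a negative serving — not a feasible corner.
eggs + tempeh: intersection lies outside the first quadrant.
eggs + edamame: intersection lies outside the first quadrant.
sunflower seeds + tempeh with both targets exact would need a negative amount; discard.
sunflower seeds + edamame: the both-tight solution has a negative serving — not a feasible corner.
tempeh + edamame: the both-tight solution has a negative serving — not a feasible corner.
The minimum over all feasible corners is $3.09.

$3.09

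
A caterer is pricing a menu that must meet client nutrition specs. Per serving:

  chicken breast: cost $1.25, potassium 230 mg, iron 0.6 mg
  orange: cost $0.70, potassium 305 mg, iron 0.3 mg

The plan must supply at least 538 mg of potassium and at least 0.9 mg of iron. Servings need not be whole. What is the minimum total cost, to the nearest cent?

chicken breast only: max(538/230, 0.9/0.6) = 2.339 servings → $2.92.
orange only: max(538/305, 0.9/0.3) = 3 servings → $2.10.
chicken breast + orange with both tight: 0.9921 servings and 1.016 servings → $1.95.
Cheapest feasible corner: $1.95.

$1.95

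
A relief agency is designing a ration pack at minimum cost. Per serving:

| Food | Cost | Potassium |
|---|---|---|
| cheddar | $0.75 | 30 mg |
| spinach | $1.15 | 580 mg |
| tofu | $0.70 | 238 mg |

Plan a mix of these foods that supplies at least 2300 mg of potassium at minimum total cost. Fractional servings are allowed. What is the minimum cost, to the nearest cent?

Cost per mg of potassium: spinach $0.0020, tofu $0.0029, cheddar $0.0250.
With no serving limits, use only spinach: 2300 mg / 580 mg = 3.966 servings × $1.15 = $4.56.

$4.56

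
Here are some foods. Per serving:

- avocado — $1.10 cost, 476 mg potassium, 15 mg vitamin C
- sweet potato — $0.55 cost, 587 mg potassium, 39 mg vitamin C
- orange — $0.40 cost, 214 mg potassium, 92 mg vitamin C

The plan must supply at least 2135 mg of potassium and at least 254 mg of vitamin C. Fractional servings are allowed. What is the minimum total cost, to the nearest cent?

$2.29

A basic optimal solution has at most two foods positive. Try each food alone and each pair with both targets met exactly.
avocado only: max(2135/476, 254/15) = 16.93 servings → $18.63.
sweet potato only: max(2135/587, 254/39) = 6.513 servings → $3.58.
orange only: max(2135/214, 254/92) = 9.977 servings → $3.99.
avocado + sweet potato with both targets exact would need a negative amount; discard.
avocado + orange with both tight: 3.501 servings and 2.19 servings → $4.73.
sweet potato + orange with both tight: 3.111 servings and 1.442 servings → $2.29.
Cheapest feasible corner: $2.29.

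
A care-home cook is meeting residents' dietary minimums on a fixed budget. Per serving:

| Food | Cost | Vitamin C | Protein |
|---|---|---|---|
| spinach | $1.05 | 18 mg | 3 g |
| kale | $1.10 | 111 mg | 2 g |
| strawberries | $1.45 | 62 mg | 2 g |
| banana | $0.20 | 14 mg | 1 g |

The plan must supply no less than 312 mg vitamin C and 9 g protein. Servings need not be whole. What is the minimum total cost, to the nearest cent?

With two linear requirements the optimum uses one or two foods; enumerate the corners.
spinach only: max(312/18, 9/3) = 17.33 servings → $18.20.
kale only: max(312/111, 9/2) = 4.5 servings → $4.95.
strawberries only: max(312/62, 9/2) = 5.032 servings → $7.30.
banana only: max(312/14, 9/1) = 22.29 servings → $4.46.
spinach + kale with both tight: 1.263 servings and 2.606 servings → $4.19.
spinach + strawberries: the both-tight solution has a negative serving — not a feasible corner.
spinach + banana: the both-tight solution has a negative serving — not a feasible corner.
kale + strawberries with both tight: 0.6735 servings and 3.827 servings → $6.29.
kale + banana with both tight: 2.241 servings and 4.518 servings → $3.37.
strawberries + banana with both targets exact would need a negative amount; discard.
So the least-cost plan costs $3.37.

$3.37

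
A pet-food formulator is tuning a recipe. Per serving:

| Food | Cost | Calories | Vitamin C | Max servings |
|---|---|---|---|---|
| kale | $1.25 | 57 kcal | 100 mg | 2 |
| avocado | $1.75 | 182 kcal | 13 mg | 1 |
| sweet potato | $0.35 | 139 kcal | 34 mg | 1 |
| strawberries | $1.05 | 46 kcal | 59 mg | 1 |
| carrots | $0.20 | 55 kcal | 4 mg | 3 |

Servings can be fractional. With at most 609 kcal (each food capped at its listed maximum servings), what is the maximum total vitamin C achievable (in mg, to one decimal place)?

315.4 mg

Vitamin C per kcal: kale 1.754, strawberries 1.283, sweet potato 0.2446, carrots 0.07273, avocado 0.07143.
Take 2 servings of kale: uses 114 kcal, +200.0 mg vitamin C (running total 200.0 mg).
Take 1 serving of strawberries: uses 46 kcal, +59.0 mg vitamin C (running total 259.0 mg).
Take 1 serving of sweet potato: uses 139 kcal, +34.0 mg vitamin C (running total 293.0 mg).
Take 3 servings of carrots: uses 165 kcal, +12.0 mg vitamin C (running total 305.0 mg).
Take 0.7967 servings of avocado: uses 145 kcal, +10.4 mg vitamin C (running total 315.4 mg).
Filling greedily by vitamin C-per-kcal is optimal for one linear limit, giving 315.4 mg.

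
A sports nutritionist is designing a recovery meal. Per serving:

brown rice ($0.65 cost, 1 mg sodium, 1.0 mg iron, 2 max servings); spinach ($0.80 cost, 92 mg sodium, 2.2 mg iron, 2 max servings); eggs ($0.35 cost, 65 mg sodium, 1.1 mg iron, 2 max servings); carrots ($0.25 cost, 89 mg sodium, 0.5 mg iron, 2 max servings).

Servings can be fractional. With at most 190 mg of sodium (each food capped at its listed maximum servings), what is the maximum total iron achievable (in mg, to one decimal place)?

Iron per mg sodium: brown rice 1, spinach 0.02391, eggs 0.01692, carrots 0.005618.
Take 2 servings of brown rice: uses 2 mg sodium, +2.0 mg iron (running total 2.0 mg).
Take 2 servings of spinach: uses 184 mg sodium, +4.4 mg iron (running total 6.4 mg).
Take 0.06154 servings of eggs: uses 4 mg sodium, +0.1 mg iron (running total 6.5 mg).
Filling greedily by iron-per-mg sodium is optimal for one linear limit, giving 6.5 mg.

6.5 mg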